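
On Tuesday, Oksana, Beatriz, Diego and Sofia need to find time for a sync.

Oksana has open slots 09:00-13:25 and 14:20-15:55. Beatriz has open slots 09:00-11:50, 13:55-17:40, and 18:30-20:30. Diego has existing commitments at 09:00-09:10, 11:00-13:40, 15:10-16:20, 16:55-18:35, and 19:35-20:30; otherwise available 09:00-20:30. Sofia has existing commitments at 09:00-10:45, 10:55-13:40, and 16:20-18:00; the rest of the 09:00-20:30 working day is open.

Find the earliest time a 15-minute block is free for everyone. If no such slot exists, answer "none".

14:20

Diego free within 09:00–20:30: 09:10–11:00, 13:40–15:10, 16:20–16:55, 18:35–19:35.
Sofia free within 09:00–20:30: 10:45–10:55, 13:40–16:20, 18:00–20:30.
Oksana ∩ Beatriz: 09:00–11:50, 14:20–15:55.
Oksana ∩ Beatriz ∩ Diego: 09:10–11:00, 14:20–15:10.
Oksana ∩ Beatriz ∩ Diego ∩ Sofia: 10:45–10:55, 14:20–15:10.
Windows ≥ 15 min: 14:20–15:10.
Earliest such window starts at 14:20.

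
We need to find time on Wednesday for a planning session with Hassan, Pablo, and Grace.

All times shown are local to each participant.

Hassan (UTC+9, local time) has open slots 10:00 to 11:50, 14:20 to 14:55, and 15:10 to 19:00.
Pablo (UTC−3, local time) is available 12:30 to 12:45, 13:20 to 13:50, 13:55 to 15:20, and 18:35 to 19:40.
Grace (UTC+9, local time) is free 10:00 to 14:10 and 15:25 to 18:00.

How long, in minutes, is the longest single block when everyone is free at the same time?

0 minutes

Hassan → UTC: 01:00–02:50, 05:20–05:55, 06:10–10:00.
Pablo → UTC: 15:30–15:45, 16:20–16:50, 16:55–18:20, 21:35–22:40.
Grace → UTC: 01:00–05:10, 06:25–09:00.
Hassan ∩ Pablo: (none).
Hassan ∩ Pablo ∩ Grace: (none).
No common window.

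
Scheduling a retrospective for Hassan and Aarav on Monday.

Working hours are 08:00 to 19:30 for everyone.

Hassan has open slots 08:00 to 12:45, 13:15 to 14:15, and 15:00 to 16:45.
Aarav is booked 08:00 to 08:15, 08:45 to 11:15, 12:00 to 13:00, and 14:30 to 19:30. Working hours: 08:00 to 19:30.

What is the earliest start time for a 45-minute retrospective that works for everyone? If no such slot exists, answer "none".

11:15

Aarav free within 08:00–19:30: 08:15–08:45, 11:15–12:00, 13:00–14:30.
Hassan ∩ Aarav: 08:15–08:45, 11:15–12:00, 13:15–14:15.
Windows ≥ 45 min: 11:15–12:00, 13:15–14:15.
Earliest such window starts at 11:15.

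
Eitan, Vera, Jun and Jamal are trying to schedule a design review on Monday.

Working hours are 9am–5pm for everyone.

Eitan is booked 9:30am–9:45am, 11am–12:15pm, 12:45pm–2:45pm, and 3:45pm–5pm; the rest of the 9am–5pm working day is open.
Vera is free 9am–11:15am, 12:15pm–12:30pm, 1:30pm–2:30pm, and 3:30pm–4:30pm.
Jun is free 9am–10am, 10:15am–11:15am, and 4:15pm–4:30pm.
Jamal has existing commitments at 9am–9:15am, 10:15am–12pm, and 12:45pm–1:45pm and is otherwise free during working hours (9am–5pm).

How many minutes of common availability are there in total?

30 minutes

Eitan free within 09:00–17:00: 09:00–09:30, 09:45–11:00, 12:15–12:45, 14:45–15:45.
Jamal free within 09:00–17:00: 09:15–10:15, 12:00–12:45, 13:45–17:00.
Eitan ∩ Vera: 09:00–09:30, 09:45–11:00, 12:15–12:30, 15:30–15:45.
Eitan ∩ Vera ∩ Jun: 09:00–09:30, 09:45–10:00, 10:15–11:00.
Eitan ∩ Vera ∩ Jun ∩ Jamal: 09:15–09:30, 09:45–10:00.
Total common minutes: 15 + 15 = 30.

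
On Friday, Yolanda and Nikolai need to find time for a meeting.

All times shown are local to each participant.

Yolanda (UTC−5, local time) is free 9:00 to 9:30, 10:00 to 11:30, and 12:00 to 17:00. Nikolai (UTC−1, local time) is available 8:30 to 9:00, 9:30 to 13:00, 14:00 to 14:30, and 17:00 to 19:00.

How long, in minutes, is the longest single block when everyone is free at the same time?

120 minutes

Yolanda → UTC: 14:00–14:30, 15:00–16:30, 17:00–22:00.
Nikolai → UTC: 09:30–10:00, 10:30–14:00, 15:00–15:30, 18:00–20:00.
Yolanda ∩ Nikolai: 15:00–15:30, 18:00–20:00.
Common window lengths: 30, 120 min; longest is 120.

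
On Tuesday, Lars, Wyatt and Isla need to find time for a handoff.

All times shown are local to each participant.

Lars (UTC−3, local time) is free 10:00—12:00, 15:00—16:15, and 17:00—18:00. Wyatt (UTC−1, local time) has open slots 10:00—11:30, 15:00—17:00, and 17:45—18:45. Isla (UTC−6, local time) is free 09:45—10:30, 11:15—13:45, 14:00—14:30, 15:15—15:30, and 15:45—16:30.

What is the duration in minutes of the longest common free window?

Lars → UTC: 13:00–15:00, 18:00–19:15, 20:00–21:00.
Wyatt → UTC: 11:00–12:30, 16:00–18:00, 18:45–19:45.
Isla → UTC: 15:45–16:30, 17:15–19:45, 20:00–20:30, 21:15–21:30, 21:45–22:30.
Lars ∩ Wyatt: 18:45–19:15.
Lars ∩ Wyatt ∩ Isla: 18:45–19:15.
Single common window of 30 minutes.

30 minutes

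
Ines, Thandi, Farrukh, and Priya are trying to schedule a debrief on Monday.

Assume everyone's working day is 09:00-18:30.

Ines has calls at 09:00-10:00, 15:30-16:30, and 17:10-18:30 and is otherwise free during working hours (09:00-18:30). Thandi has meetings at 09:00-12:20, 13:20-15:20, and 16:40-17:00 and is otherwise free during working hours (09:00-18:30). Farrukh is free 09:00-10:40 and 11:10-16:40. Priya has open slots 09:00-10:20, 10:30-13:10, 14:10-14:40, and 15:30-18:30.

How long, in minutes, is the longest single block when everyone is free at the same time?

Ines free within 09:00–18:30: 10:00–15:30, 16:30–17:10.
Thandi free within 09:00–18:30: 12:20–13:20, 15:20–16:40, 17:00–18:30.
Ines ∩ Thandi: 12:20–13:20, 15:20–15:30, 16:30–16:40, 17:00–17:10.
Ines ∩ Thandi ∩ Farrukh: 12:20–13:20, 15:20–15:30, 16:30–16:40.
Ines ∩ Thandi ∩ Farrukh ∩ Priya: 12:20–13:10, 16:30–16:40.
Common window lengths: 50, 10 min; longest is 50.

50 minutes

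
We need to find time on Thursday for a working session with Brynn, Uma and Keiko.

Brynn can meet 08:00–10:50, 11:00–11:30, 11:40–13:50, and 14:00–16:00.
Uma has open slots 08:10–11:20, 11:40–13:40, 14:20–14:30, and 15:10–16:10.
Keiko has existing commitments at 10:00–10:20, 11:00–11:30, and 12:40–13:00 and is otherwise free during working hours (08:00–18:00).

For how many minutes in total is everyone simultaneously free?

300 minutes

Keiko free within 08:00–18:00: 08:00–10:00, 10:20–11:00, 11:30–12:40, 13:00–18:00.
Brynn ∩ Uma: 08:10–10:50, 11:00–11:20, 11:40–13:40, 14:20–14:30, 15:10–16:00.
Brynn ∩ Uma ∩ Keiko: 08:10–10:00, 10:20–10:50, 11:40–12:40, 13:00–13:40, 14:20–14:30, 15:10–16:00.
Total common minutes: 110 + 30 + 60 + 40 + 10 + 50 = 300.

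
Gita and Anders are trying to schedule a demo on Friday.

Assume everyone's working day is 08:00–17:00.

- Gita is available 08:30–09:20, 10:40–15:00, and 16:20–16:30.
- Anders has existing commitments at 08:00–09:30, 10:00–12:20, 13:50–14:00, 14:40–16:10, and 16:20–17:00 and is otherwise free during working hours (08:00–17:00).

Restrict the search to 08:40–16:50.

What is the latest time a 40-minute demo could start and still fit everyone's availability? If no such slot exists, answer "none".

Anders free within 08:00–17:00: 09:30–10:00, 12:20–13:50, 14:00–14:40, 16:10–16:20.
Gita ∩ Anders: 12:20–13:50, 14:00–14:40.
Restricted to 08:40–16:50: 12:20–13:50, 14:00–14:40.
Windows ≥ 40 min: 12:20–13:50, 14:00–14:40.
Latest start in the last window 14:00–14:40 is 14:40 − 40 min = 14:00.

14:00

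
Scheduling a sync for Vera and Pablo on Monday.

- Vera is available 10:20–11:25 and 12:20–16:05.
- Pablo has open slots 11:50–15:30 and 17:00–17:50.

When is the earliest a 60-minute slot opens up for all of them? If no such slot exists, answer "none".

Vera ∩ Pablo: 12:20–15:30.
Windows ≥ 60 min: 12:20–15:30.
Earliest such window starts at 12:20.

12:20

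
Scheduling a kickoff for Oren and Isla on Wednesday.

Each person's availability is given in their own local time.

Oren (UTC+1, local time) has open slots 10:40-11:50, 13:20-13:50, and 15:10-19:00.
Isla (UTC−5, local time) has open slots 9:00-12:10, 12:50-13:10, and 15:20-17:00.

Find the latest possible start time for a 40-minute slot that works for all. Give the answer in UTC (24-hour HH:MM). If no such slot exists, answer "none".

Oren → UTC: 09:40–10:50, 12:20–12:50, 14:10–18:00.
Isla → UTC: 14:00–17:10, 17:50–18:10, 20:20–22:00.
Oren ∩ Isla: 14:10–17:10, 17:50–18:00.
Windows ≥ 40 min: 14:10–17:10.
Latest start in the last window 14:10–17:10 is 17:10 − 40 min = 16:30.

16:30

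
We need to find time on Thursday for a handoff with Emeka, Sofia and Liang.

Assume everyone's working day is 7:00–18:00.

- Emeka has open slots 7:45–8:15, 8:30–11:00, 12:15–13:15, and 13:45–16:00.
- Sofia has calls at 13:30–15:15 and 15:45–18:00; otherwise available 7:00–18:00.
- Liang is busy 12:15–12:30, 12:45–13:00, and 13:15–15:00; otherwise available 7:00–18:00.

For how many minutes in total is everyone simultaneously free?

240 minutes

Sofia free within 07:00–18:00: 07:00–13:30, 15:15–15:45.
Liang free within 07:00–18:00: 07:00–12:15, 12:30–12:45, 13:00–13:15, 15:00–18:00.
Emeka ∩ Sofia: 07:45–08:15, 08:30–11:00, 12:15–13:15, 15:15–15:45.
Emeka ∩ Sofia ∩ Liang: 07:45–08:15, 08:30–11:00, 12:30–12:45, 13:00–13:15, 15:15–15:45.
Total common minutes: 30 + 150 + 15 + 15 + 30 = 240.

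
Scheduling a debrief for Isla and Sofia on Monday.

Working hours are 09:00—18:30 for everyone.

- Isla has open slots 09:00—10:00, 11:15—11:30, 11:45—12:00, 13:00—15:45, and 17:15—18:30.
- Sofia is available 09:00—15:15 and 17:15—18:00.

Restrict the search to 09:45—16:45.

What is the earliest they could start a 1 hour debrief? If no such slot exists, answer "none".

13:00

Isla ∩ Sofia: 09:00–10:00, 11:15–11:30, 11:45–12:00, 13:00–15:15, 17:15–18:00.
Restricted to 09:45–16:45: 09:45–10:00, 11:15–11:30, 11:45–12:00, 13:00–15:15.
Windows ≥ 60 min: 13:00–15:15.
Earliest such window starts at 13:00.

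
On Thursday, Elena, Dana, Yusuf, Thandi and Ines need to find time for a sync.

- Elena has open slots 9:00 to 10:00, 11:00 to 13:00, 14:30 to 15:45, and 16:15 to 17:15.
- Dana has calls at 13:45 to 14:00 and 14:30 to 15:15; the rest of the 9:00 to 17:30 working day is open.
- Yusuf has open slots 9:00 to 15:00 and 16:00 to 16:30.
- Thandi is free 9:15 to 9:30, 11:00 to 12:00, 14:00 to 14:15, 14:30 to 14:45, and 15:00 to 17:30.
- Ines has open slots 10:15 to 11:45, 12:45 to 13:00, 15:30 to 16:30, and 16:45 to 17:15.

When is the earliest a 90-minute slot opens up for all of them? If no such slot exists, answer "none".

Dana free within 09:00–17:30: 09:00–13:45, 14:00–14:30, 15:15–17:30.
Elena ∩ Dana: 09:00–10:00, 11:00–13:00, 15:15–15:45, 16:15–17:15.
Elena ∩ Dana ∩ Yusuf: 09:00–10:00, 11:00–13:00, 16:15–16:30.
Elena ∩ Dana ∩ Yusuf ∩ Thandi: 09:15–09:30, 11:00–12:00, 16:15–16:30.
Elena ∩ Dana ∩ Yusuf ∩ Thandi ∩ Ines: 11:00–11:45, 16:15–16:30.
Windows ≥ 90 min: (none).

none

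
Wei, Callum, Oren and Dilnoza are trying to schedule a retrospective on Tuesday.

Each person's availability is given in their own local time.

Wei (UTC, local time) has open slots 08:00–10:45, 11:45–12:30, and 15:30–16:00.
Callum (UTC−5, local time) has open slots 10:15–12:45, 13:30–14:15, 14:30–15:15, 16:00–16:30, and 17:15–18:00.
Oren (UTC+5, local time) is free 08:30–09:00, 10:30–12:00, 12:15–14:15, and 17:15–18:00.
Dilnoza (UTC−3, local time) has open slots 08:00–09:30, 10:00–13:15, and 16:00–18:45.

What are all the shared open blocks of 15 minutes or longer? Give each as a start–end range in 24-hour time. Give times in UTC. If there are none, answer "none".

none

Wei → UTC: 08:00–10:45, 11:45–12:30, 15:30–16:00.
Callum → UTC: 15:15–17:45, 18:30–19:15, 19:30–20:15, 21:00–21:30, 22:15–23:00.
Oren → UTC: 03:30–04:00, 05:30–07:00, 07:15–09:15, 12:15–13:00.
Dilnoza → UTC: 11:00–12:30, 13:00–16:15, 19:00–21:45.
Wei ∩ Callum: 15:30–16:00.
Wei ∩ Callum ∩ Oren: (none).
Wei ∩ Callum ∩ Oren ∩ Dilnoza: (none).
Windows ≥ 15 min: (none).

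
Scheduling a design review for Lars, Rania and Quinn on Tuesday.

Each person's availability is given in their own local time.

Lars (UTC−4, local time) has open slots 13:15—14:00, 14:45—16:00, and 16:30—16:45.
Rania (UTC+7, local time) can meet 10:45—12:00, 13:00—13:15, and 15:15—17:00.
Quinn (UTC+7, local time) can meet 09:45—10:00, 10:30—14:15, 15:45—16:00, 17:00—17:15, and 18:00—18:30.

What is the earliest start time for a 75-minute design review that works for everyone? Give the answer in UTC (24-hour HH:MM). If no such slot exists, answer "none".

Lars → UTC: 17:15–18:00, 18:45–20:00, 20:30–20:45.
Rania → UTC: 03:45–05:00, 06:00–06:15, 08:15–10:00.
Quinn → UTC: 02:45–03:00, 03:30–07:15, 08:45–09:00, 10:00–10:15, 11:00–11:30.
Lars ∩ Rania: (none).
Lars ∩ Rania ∩ Quinn: (none).
Windows ≥ 75 min: (none).

none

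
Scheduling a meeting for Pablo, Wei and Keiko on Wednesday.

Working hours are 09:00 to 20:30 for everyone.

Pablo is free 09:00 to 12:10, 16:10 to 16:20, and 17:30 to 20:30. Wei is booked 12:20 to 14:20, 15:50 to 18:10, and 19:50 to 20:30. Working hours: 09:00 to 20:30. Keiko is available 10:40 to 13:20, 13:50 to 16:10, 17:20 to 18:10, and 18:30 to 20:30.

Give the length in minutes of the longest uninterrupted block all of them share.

90 minutes

Wei free within 09:00–20:30: 09:00–12:20, 14:20–15:50, 18:10–19:50.
Pablo ∩ Wei: 09:00–12:10, 18:10–19:50.
Pablo ∩ Wei ∩ Keiko: 10:40–12:10, 18:30–19:50.
Common window lengths: 90, 80 min; longest is 90.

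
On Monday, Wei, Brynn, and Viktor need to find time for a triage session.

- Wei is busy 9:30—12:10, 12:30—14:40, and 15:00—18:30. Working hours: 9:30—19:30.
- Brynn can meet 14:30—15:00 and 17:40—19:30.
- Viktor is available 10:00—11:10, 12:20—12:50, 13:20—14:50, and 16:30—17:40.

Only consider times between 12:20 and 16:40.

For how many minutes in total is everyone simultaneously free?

10 minutes

Wei free within 09:30–19:30: 12:10–12:30, 14:40–15:00, 18:30–19:30.
Wei ∩ Brynn: 14:40–15:00, 18:30–19:30.
Wei ∩ Brynn ∩ Viktor: 14:40–14:50.
Restricted to 12:20–16:40: 14:40–14:50.
Total common minutes: 10.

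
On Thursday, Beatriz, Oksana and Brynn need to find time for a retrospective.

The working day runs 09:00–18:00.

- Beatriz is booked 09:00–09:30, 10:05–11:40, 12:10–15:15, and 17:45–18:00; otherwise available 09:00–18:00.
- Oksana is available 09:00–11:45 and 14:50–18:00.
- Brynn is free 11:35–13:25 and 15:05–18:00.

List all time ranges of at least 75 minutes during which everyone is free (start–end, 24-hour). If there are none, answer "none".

15:15–17:45

Beatriz free within 09:00–18:00: 09:30–10:05, 11:40–12:10, 15:15–17:45.
Beatriz ∩ Oksana: 09:30–10:05, 11:40–11:45, 15:15–17:45.
Beatriz ∩ Oksana ∩ Brynn: 11:40–11:45, 15:15–17:45.
Windows ≥ 75 min: 15:15–17:45.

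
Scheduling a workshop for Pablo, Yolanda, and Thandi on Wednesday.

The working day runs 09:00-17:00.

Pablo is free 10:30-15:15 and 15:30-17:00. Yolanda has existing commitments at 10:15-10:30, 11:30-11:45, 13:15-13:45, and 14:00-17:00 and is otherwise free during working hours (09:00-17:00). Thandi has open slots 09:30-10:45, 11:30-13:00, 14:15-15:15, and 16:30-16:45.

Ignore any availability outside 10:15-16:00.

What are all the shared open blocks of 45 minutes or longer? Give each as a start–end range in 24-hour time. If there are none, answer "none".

11:45–13:00

Yolanda free within 09:00–17:00: 09:00–10:15, 10:30–11:30, 11:45–13:15, 13:45–14:00.
Pablo ∩ Yolanda: 10:30–11:30, 11:45–13:15, 13:45–14:00.
Pablo ∩ Yolanda ∩ Thandi: 10:30–10:45, 11:45–13:00.
Restricted to 10:15–16:00: 10:30–10:45, 11:45–13:00.
Windows ≥ 45 min: 11:45–13:00.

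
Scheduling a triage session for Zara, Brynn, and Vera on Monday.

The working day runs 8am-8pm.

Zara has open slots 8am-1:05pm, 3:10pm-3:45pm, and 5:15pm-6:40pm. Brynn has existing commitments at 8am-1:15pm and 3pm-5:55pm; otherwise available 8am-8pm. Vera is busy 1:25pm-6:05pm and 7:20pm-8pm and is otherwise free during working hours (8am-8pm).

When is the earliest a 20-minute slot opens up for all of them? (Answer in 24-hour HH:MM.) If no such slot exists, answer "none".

18:05

Brynn free within 08:00–20:00: 13:15–15:00, 17:55–20:00.
Vera free within 08:00–20:00: 08:00–13:25, 18:05–19:20.
Zara ∩ Brynn: 17:55–18:40.
Zara ∩ Brynn ∩ Vera: 18:05–18:40.
Windows ≥ 20 min: 18:05–18:40.
Earliest such window starts at 18:05.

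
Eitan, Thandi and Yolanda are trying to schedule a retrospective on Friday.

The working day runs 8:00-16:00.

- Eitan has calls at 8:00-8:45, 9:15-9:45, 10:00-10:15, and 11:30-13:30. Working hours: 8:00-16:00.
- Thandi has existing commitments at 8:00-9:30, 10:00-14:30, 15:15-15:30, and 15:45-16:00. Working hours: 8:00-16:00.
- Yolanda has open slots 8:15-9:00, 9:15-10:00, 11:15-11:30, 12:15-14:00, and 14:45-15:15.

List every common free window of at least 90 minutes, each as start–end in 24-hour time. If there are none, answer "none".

none

Eitan free within 08:00–16:00: 08:45–09:15, 09:45–10:00, 10:15–11:30, 13:30–16:00.
Thandi free within 08:00–16:00: 09:30–10:00, 14:30–15:15, 15:30–15:45.
Eitan ∩ Thandi: 09:45–10:00, 14:30–15:15, 15:30–15:45.
Eitan ∩ Thandi ∩ Yolanda: 09:45–10:00, 14:45–15:15.
Windows ≥ 90 min: (none).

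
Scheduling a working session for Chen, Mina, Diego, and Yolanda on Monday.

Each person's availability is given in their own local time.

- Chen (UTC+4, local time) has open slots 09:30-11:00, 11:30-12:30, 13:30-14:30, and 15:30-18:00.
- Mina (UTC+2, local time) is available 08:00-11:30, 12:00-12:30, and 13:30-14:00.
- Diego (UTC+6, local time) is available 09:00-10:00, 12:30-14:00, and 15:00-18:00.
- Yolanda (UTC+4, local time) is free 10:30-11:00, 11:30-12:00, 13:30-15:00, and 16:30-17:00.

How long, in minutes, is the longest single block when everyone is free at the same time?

30 minutes

Chen → UTC: 05:30–07:00, 07:30–08:30, 09:30–10:30, 11:30–14:00.
Mina → UTC: 06:00–09:30, 10:00–10:30, 11:30–12:00.
Diego → UTC: 03:00–04:00, 06:30–08:00, 09:00–12:00.
Yolanda → UTC: 06:30–07:00, 07:30–08:00, 09:30–11:00, 12:30–13:00.
Chen ∩ Mina: 06:00–07:00, 07:30–08:30, 10:00–10:30, 11:30–12:00.
Chen ∩ Mina ∩ Diego: 06:30–07:00, 07:30–08:00, 10:00–10:30, 11:30–12:00.
Chen ∩ Mina ∩ Diego ∩ Yolanda: 06:30–07:00, 07:30–08:00, 10:00–10:30.
Common window lengths: 30, 30, 30 min; longest is 30.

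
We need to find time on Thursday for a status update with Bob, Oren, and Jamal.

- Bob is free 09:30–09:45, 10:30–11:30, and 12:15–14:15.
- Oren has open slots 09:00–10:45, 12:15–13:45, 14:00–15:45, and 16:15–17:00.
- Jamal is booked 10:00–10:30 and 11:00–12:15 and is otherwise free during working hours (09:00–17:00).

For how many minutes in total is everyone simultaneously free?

135 minutes

Jamal free within 09:00–17:00: 09:00–10:00, 10:30–11:00, 12:15–17:00.
Bob ∩ Oren: 09:30–09:45, 10:30–10:45, 12:15–13:45, 14:00–14:15.
Bob ∩ Oren ∩ Jamal: 09:30–09:45, 10:30–10:45, 12:15–13:45, 14:00–14:15.
Total common minutes: 15 + 15 + 90 + 15 = 135.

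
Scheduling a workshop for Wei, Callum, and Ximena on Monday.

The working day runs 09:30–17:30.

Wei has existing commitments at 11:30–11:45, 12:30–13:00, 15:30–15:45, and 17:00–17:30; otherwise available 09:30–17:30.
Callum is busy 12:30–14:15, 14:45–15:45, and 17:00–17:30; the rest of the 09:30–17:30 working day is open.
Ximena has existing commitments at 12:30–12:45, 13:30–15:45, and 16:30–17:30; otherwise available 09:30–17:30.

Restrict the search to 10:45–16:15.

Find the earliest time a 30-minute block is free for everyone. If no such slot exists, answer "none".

10:45

Wei free within 09:30–17:30: 09:30–11:30, 11:45–12:30, 13:00–15:30, 15:45–17:00.
Callum free within 09:30–17:30: 09:30–12:30, 14:15–14:45, 15:45–17:00.
Ximena free within 09:30–17:30: 09:30–12:30, 12:45–13:30, 15:45–16:30.
Wei ∩ Callum: 09:30–11:30, 11:45–12:30, 14:15–14:45, 15:45–17:00.
Wei ∩ Callum ∩ Ximena: 09:30–11:30, 11:45–12:30, 15:45–16:30.
Restricted to 10:45–16:15: 10:45–11:30, 11:45–12:30, 15:45–16:15.
Windows ≥ 30 min: 10:45–11:30, 11:45–12:30, 15:45–16:15.
Earliest such window starts at 10:45.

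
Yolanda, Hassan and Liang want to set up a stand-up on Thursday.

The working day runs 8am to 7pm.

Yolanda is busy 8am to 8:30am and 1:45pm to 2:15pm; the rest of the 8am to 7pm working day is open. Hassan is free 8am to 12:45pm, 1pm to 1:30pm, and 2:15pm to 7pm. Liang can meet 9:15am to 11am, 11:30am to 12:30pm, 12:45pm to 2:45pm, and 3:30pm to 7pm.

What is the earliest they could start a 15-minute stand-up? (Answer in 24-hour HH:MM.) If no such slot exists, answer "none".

09:15

Yolanda free within 08:00–19:00: 08:30–13:45, 14:15–19:00.
Yolanda ∩ Hassan: 08:30–12:45, 13:00–13:30, 14:15–19:00.
Yolanda ∩ Hassan ∩ Liang: 09:15–11:00, 11:30–12:30, 13:00–13:30, 14:15–14:45, 15:30–19:00.
Windows ≥ 15 min: 09:15–11:00, 11:30–12:30, 13:00–13:30, 14:15–14:45, 15:30–19:00.
Earliest such window starts at 09:15.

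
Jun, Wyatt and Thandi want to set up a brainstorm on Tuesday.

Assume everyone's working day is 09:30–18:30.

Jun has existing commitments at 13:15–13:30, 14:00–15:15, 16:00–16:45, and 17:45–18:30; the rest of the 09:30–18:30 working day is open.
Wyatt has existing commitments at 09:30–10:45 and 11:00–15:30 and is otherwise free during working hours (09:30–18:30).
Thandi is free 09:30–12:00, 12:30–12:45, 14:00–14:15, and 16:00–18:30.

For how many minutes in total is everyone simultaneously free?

75 minutes

Jun free within 09:30–18:30: 09:30–13:15, 13:30–14:00, 15:15–16:00, 16:45–17:45.
Wyatt free within 09:30–18:30: 10:45–11:00, 15:30–18:30.
Jun ∩ Wyatt: 10:45–11:00, 15:30–16:00, 16:45–17:45.
Jun ∩ Wyatt ∩ Thandi: 10:45–11:00, 16:45–17:45.
Total common minutes: 15 + 60 = 75.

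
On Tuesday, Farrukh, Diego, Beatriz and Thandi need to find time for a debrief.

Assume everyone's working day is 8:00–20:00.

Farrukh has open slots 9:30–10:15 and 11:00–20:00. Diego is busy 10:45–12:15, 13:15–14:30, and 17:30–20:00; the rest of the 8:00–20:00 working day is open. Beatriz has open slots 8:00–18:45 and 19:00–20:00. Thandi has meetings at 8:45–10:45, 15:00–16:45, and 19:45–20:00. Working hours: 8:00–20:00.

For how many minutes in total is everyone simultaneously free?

Diego free within 08:00–20:00: 08:00–10:45, 12:15–13:15, 14:30–17:30.
Thandi free within 08:00–20:00: 08:00–08:45, 10:45–15:00, 16:45–19:45.
Farrukh ∩ Diego: 09:30–10:15, 12:15–13:15, 14:30–17:30.
Farrukh ∩ Diego ∩ Beatriz: 09:30–10:15, 12:15–13:15, 14:30–17:30.
Farrukh ∩ Diego ∩ Beatriz ∩ Thandi: 12:15–13:15, 14:30–15:00, 16:45–17:30.
Total common minutes: 60 + 30 + 45 = 135.

135 minutes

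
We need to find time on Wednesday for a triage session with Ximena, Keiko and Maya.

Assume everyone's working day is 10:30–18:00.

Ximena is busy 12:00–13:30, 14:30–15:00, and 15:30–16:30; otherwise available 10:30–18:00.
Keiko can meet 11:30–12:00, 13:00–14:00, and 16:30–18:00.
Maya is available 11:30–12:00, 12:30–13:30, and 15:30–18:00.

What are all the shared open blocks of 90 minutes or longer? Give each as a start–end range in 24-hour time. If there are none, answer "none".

16:30–18:00

Ximena free within 10:30–18:00: 10:30–12:00, 13:30–14:30, 15:00–15:30, 16:30–18:00.
Ximena ∩ Keiko: 11:30–12:00, 13:30–14:00, 16:30–18:00.
Ximena ∩ Keiko ∩ Maya: 11:30–12:00, 16:30–18:00.
Windows ≥ 90 min: 16:30–18:00.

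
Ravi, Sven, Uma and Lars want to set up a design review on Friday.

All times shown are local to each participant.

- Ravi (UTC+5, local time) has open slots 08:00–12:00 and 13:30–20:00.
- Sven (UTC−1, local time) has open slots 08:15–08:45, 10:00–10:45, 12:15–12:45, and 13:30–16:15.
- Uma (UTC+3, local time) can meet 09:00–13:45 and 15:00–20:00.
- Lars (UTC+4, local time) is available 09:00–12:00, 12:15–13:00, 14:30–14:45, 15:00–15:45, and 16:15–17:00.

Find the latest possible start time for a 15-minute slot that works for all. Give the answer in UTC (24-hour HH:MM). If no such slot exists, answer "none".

Ravi → UTC: 03:00–07:00, 08:30–15:00.
Sven → UTC: 09:15–09:45, 11:00–11:45, 13:15–13:45, 14:30–17:15.
Uma → UTC: 06:00–10:45, 12:00–17:00.
Lars → UTC: 05:00–08:00, 08:15–09:00, 10:30–10:45, 11:00–11:45, 12:15–13:00.
Ravi ∩ Sven: 09:15–09:45, 11:00–11:45, 13:15–13:45, 14:30–15:00.
Ravi ∩ Sven ∩ Uma: 09:15–09:45, 13:15–13:45, 14:30–15:00.
Ravi ∩ Sven ∩ Uma ∩ Lars: (none).
Windows ≥ 15 min: (none).

none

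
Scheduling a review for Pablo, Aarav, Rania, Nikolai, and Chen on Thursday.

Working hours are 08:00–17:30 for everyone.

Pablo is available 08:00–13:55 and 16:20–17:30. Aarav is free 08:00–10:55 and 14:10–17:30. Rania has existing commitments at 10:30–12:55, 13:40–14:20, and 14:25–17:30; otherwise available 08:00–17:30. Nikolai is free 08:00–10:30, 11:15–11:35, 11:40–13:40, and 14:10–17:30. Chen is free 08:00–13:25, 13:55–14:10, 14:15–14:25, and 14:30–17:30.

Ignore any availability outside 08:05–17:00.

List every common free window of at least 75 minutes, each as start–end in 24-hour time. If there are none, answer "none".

Rania free within 08:00–17:30: 08:00–10:30, 12:55–13:40, 14:20–14:25.
Pablo ∩ Aarav: 08:00–10:55, 16:20–17:30.
Pablo ∩ Aarav ∩ Rania: 08:00–10:30.
Pablo ∩ Aarav ∩ Rania ∩ Nikolai: 08:00–10:30.
Pablo ∩ Aarav ∩ Rania ∩ Nikolai ∩ Chen: 08:00–10:30.
Restricted to 08:05–17:00: 08:05–10:30.
Windows ≥ 75 min: 08:05–10:30.

08:05–10:30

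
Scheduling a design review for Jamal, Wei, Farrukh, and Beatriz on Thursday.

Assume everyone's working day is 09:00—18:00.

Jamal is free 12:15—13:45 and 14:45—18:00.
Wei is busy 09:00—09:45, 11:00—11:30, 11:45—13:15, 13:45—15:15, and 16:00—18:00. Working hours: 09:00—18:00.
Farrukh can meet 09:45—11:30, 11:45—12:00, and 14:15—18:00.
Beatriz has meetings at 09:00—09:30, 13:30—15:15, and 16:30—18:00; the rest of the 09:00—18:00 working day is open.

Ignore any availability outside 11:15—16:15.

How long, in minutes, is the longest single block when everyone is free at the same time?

Wei free within 09:00–18:00: 09:45–11:00, 11:30–11:45, 13:15–13:45, 15:15–16:00.
Beatriz free within 09:00–18:00: 09:30–13:30, 15:15–16:30.
Jamal ∩ Wei: 13:15–13:45, 15:15–16:00.
Jamal ∩ Wei ∩ Farrukh: 15:15–16:00.
Jamal ∩ Wei ∩ Farrukh ∩ Beatriz: 15:15–16:00.
Restricted to 11:15–16:15: 15:15–16:00.
Single common window of 45 minutes.

45 minutes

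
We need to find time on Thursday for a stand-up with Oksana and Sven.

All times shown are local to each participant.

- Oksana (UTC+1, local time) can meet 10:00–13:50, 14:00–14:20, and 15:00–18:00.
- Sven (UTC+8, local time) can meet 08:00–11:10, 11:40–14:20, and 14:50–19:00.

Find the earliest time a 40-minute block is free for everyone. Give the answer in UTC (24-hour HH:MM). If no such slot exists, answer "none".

09:00

Oksana → UTC: 09:00–12:50, 13:00–13:20, 14:00–17:00.
Sven → UTC: 00:00–03:10, 03:40–06:20, 06:50–11:00.
Oksana ∩ Sven: 09:00–11:00.
Windows ≥ 40 min: 09:00–11:00.
Earliest such window starts at 09:00.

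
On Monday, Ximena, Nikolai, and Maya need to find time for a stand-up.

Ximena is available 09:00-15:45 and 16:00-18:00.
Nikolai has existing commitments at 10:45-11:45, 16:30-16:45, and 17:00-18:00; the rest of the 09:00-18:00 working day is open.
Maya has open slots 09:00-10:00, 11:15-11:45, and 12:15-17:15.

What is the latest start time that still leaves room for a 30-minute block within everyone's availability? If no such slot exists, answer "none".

Nikolai free within 09:00–18:00: 09:00–10:45, 11:45–16:30, 16:45–17:00.
Ximena ∩ Nikolai: 09:00–10:45, 11:45–15:45, 16:00–16:30, 16:45–17:00.
Ximena ∩ Nikolai ∩ Maya: 09:00–10:00, 12:15–15:45, 16:00–16:30, 16:45–17:00.
Windows ≥ 30 min: 09:00–10:00, 12:15–15:45, 16:00–16:30.
Latest start in the last window 16:00–16:30 is 16:30 − 30 min = 16:00.

16:00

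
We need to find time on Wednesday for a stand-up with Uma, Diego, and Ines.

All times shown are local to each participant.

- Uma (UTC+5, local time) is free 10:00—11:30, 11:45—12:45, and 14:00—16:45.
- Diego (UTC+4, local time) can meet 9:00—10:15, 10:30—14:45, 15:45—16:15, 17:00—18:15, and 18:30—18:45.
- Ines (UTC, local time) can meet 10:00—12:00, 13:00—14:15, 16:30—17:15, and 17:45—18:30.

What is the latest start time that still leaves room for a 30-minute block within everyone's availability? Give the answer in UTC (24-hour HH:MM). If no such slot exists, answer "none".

10:15

Uma → UTC: 05:00–06:30, 06:45–07:45, 09:00–11:45.
Diego → UTC: 05:00–06:15, 06:30–10:45, 11:45–12:15, 13:00–14:15, 14:30–14:45.
Ines → UTC: 10:00–12:00, 13:00–14:15, 16:30–17:15, 17:45–18:30.
Uma ∩ Diego: 05:00–06:15, 06:45–07:45, 09:00–10:45.
Uma ∩ Diego ∩ Ines: 10:00–10:45.
Windows ≥ 30 min: 10:00–10:45.
Latest start in the last window 10:00–10:45 is 10:45 − 30 min = 10:15.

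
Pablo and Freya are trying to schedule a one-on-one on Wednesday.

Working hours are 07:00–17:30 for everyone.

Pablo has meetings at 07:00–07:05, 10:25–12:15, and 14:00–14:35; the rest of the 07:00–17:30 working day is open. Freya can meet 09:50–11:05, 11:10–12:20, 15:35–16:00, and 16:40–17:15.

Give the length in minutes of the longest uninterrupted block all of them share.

35 minutes

Pablo free within 07:00–17:30: 07:05–10:25, 12:15–14:00, 14:35–17:30.
Pablo ∩ Freya: 09:50–10:25, 12:15–12:20, 15:35–16:00, 16:40–17:15.
Common window lengths: 35, 5, 25, 35 min; longest is 35.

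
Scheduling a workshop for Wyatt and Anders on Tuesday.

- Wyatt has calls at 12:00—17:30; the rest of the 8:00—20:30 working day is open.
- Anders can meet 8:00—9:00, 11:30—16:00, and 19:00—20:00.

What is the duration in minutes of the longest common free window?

60 minutes

Wyatt free within 08:00–20:30: 08:00–12:00, 17:30–20:30.
Wyatt ∩ Anders: 08:00–09:00, 11:30–12:00, 19:00–20:00.
Common window lengths: 60, 30, 60 min; longest is 60.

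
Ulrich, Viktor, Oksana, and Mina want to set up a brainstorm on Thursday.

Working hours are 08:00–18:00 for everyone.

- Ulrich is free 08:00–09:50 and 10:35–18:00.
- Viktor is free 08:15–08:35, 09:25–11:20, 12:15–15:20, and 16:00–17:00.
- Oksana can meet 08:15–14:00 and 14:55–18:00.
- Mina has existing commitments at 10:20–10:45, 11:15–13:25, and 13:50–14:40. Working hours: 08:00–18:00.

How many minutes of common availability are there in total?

185 minutes

Mina free within 08:00–18:00: 08:00–10:20, 10:45–11:15, 13:25–13:50, 14:40–18:00.
Ulrich ∩ Viktor: 08:15–08:35, 09:25–09:50, 10:35–11:20, 12:15–15:20, 16:00–17:00.
Ulrich ∩ Viktor ∩ Oksana: 08:15–08:35, 09:25–09:50, 10:35–11:20, 12:15–14:00, 14:55–15:20, 16:00–17:00.
Ulrich ∩ Viktor ∩ Oksana ∩ Mina: 08:15–08:35, 09:25–09:50, 10:45–11:15, 13:25–13:50, 14:55–15:20, 16:00–17:00.
Total common minutes: 20 + 25 + 30 + 25 + 25 + 60 = 185.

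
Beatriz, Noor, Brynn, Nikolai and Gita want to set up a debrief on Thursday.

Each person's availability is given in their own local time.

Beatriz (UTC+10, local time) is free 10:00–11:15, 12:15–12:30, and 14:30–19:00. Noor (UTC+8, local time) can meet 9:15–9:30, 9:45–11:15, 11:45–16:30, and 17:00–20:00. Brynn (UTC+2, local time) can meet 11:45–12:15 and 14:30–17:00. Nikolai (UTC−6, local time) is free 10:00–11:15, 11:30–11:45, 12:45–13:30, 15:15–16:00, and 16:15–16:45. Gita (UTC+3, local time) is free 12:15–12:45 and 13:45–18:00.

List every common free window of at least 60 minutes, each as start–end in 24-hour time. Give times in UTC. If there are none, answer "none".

Beatriz → UTC: 00:00–01:15, 02:15–02:30, 04:30–09:00.
Noor → UTC: 01:15–01:30, 01:45–03:15, 03:45–08:30, 09:00–12:00.
Brynn → UTC: 09:45–10:15, 12:30–15:00.
Nikolai → UTC: 16:00–17:15, 17:30–17:45, 18:45–19:30, 21:15–22:00, 22:15–22:45.
Gita → UTC: 09:15–09:45, 10:45–15:00.
Beatriz ∩ Noor: 02:15–02:30, 04:30–08:30.
Beatriz ∩ Noor ∩ Brynn: (none).
Beatriz ∩ Noor ∩ Brynn ∩ Nikolai: (none).
Beatriz ∩ Noor ∩ Brynn ∩ Nikolai ∩ Gita: (none).
Windows ≥ 60 min: (none).

none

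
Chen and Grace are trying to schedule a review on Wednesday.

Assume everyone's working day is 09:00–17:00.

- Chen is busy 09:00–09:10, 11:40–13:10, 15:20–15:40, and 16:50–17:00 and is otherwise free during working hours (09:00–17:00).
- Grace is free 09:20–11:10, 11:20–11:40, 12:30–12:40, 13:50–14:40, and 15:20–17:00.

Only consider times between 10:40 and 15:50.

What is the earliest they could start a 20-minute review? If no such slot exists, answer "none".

10:40

Chen free within 09:00–17:00: 09:10–11:40, 13:10–15:20, 15:40–16:50.
Chen ∩ Grace: 09:20–11:10, 11:20–11:40, 13:50–14:40, 15:40–16:50.
Restricted to 10:40–15:50: 10:40–11:10, 11:20–11:40, 13:50–14:40, 15:40–15:50.
Windows ≥ 20 min: 10:40–11:10, 11:20–11:40, 13:50–14:40.
Earliest such window starts at 10:40.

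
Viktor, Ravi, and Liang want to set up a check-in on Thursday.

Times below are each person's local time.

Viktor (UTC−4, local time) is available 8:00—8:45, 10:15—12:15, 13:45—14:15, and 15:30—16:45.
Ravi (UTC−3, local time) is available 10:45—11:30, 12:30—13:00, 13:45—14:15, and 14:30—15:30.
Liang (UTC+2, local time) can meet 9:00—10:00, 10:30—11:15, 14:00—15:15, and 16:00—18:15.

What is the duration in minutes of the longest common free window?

Viktor → UTC: 12:00–12:45, 14:15–16:15, 17:45–18:15, 19:30–20:45.
Ravi → UTC: 13:45–14:30, 15:30–16:00, 16:45–17:15, 17:30–18:30.
Liang → UTC: 07:00–08:00, 08:30–09:15, 12:00–13:15, 14:00–16:15.
Viktor ∩ Ravi: 14:15–14:30, 15:30–16:00, 17:45–18:15.
Viktor ∩ Ravi ∩ Liang: 14:15–14:30, 15:30–16:00.
Common window lengths: 15, 30 min; longest is 30.

30 minutes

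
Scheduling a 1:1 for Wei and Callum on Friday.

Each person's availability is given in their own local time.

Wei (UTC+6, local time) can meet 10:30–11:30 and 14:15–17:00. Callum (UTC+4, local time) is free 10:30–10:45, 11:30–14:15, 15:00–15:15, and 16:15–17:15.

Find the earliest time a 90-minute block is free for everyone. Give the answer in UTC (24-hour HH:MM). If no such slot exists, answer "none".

08:15

Wei → UTC: 04:30–05:30, 08:15–11:00.
Callum → UTC: 06:30–06:45, 07:30–10:15, 11:00–11:15, 12:15–13:15.
Wei ∩ Callum: 08:15–10:15.
Windows ≥ 90 min: 08:15–10:15.
Earliest such window starts at 08:15.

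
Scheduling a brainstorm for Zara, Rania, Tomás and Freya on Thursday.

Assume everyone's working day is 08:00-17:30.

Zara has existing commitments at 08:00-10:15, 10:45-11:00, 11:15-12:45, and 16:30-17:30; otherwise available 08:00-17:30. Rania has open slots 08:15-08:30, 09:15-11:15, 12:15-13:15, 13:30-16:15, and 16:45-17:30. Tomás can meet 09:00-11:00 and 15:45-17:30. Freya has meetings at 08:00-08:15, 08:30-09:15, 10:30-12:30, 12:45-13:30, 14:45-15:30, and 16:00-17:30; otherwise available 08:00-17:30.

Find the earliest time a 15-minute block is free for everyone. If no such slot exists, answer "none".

10:15

Zara free within 08:00–17:30: 10:15–10:45, 11:00–11:15, 12:45–16:30.
Freya free within 08:00–17:30: 08:15–08:30, 09:15–10:30, 12:30–12:45, 13:30–14:45, 15:30–16:00.
Zara ∩ Rania: 10:15–10:45, 11:00–11:15, 12:45–13:15, 13:30–16:15.
Zara ∩ Rania ∩ Tomás: 10:15–10:45, 15:45–16:15.
Zara ∩ Rania ∩ Tomás ∩ Freya: 10:15–10:30, 15:45–16:00.
Windows ≥ 15 min: 10:15–10:30, 15:45–16:00.
Earliest such window starts at 10:15.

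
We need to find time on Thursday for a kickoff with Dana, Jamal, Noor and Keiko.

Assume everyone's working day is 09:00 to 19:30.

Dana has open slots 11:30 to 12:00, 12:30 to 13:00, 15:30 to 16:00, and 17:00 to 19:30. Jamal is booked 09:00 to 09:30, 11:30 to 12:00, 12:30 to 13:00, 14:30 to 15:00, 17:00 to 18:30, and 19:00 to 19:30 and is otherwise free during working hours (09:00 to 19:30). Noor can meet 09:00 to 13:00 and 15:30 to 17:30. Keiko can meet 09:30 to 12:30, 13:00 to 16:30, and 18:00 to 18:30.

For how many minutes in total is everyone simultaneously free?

30 minutes

Jamal free within 09:00–19:30: 09:30–11:30, 12:00–12:30, 13:00–14:30, 15:00–17:00, 18:30–19:00.
Dana ∩ Jamal: 15:30–16:00, 18:30–19:00.
Dana ∩ Jamal ∩ Noor: 15:30–16:00.
Dana ∩ Jamal ∩ Noor ∩ Keiko: 15:30–16:00.
Total common minutes: 30.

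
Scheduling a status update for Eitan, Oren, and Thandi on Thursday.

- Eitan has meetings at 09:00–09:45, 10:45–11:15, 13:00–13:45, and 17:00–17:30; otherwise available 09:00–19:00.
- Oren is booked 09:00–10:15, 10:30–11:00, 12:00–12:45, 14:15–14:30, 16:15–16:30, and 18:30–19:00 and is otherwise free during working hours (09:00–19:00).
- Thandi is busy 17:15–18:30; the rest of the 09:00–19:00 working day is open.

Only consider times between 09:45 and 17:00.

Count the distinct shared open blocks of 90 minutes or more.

1

Eitan free within 09:00–19:00: 09:45–10:45, 11:15–13:00, 13:45–17:00, 17:30–19:00.
Oren free within 09:00–19:00: 10:15–10:30, 11:00–12:00, 12:45–14:15, 14:30–16:15, 16:30–18:30.
Thandi free within 09:00–19:00: 09:00–17:15, 18:30–19:00.
Eitan ∩ Oren: 10:15–10:30, 11:15–12:00, 12:45–13:00, 13:45–14:15, 14:30–16:15, 16:30–17:00, 17:30–18:30.
Eitan ∩ Oren ∩ Thandi: 10:15–10:30, 11:15–12:00, 12:45–13:00, 13:45–14:15, 14:30–16:15, 16:30–17:00.
Restricted to 09:45–17:00: 10:15–10:30, 11:15–12:00, 12:45–13:00, 13:45–14:15, 14:30–16:15, 16:30–17:00.
Windows ≥ 90 min: 14:30–16:15.
That's 1 window.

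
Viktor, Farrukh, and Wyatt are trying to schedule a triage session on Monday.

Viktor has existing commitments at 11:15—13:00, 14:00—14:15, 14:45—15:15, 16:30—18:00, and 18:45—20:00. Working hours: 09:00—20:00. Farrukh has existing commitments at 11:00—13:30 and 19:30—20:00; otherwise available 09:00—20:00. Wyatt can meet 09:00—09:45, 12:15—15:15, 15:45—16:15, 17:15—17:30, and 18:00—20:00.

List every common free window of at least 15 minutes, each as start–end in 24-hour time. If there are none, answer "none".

Viktor free within 09:00–20:00: 09:00–11:15, 13:00–14:00, 14:15–14:45, 15:15–16:30, 18:00–18:45.
Farrukh free within 09:00–20:00: 09:00–11:00, 13:30–19:30.
Viktor ∩ Farrukh: 09:00–11:00, 13:30–14:00, 14:15–14:45, 15:15–16:30, 18:00–18:45.
Viktor ∩ Farrukh ∩ Wyatt: 09:00–09:45, 13:30–14:00, 14:15–14:45, 15:45–16:15, 18:00–18:45.
Windows ≥ 15 min: 09:00–09:45, 13:30–14:00, 14:15–14:45, 15:45–16:15, 18:00–18:45.

09:00–09:45, 13:30–14:00, 14:15–14:45, 15:45–16:15, 18:00–18:45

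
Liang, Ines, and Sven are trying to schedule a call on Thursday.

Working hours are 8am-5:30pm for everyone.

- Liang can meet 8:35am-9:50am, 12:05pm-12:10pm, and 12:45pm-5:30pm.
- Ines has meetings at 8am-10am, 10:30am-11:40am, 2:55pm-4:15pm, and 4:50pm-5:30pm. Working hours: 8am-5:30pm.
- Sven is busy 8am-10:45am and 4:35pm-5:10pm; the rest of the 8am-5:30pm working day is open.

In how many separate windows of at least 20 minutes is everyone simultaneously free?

2

Ines free within 08:00–17:30: 10:00–10:30, 11:40–14:55, 16:15–16:50.
Sven free within 08:00–17:30: 10:45–16:35, 17:10–17:30.
Liang ∩ Ines: 12:05–12:10, 12:45–14:55, 16:15–16:50.
Liang ∩ Ines ∩ Sven: 12:05–12:10, 12:45–14:55, 16:15–16:35.
Windows ≥ 20 min: 12:45–14:55, 16:15–16:35.
That's 2 windows.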